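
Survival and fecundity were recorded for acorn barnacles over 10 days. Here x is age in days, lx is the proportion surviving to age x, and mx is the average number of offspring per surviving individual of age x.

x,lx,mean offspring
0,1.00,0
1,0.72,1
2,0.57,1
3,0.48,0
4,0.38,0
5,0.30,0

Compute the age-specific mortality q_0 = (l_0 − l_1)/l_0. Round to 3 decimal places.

0.280

q_0 = (l_0 − l_1) / l_0 = (1 − 0.72) / 1
     = 0.28 / 1 = 0.28 → 0.280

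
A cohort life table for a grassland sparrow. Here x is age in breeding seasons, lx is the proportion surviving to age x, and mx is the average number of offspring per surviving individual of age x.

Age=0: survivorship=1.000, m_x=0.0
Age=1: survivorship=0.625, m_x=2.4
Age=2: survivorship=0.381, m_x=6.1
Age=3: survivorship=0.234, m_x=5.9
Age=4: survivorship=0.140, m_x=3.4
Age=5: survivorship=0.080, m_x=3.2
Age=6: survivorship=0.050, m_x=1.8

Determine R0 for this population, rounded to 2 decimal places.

lx·mx by age: 0, 1.5, 2.3241, 1.3806, 0.476, 0.256, 0.09
R0 = Σ lx·mx = 6.0267 → 6.03

6.03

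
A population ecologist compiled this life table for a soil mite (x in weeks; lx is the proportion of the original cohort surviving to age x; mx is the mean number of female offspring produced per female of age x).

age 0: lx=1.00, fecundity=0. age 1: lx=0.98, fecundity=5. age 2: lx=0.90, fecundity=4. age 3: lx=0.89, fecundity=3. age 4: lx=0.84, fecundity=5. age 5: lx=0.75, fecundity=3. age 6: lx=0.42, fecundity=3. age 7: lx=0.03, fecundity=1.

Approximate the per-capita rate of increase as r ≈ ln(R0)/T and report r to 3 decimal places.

0.994

R0 = Σ lx·mx = 0 + 4.9 + 3.6 + 2.67 + 4.2 + 2.25 + 1.26 + 0.03 = 18.91
Σ x·lx·mx = 55.93; T = 55.93/18.91 = 2.95769…
r ≈ ln(R0)/T = ln(18.91)/2.95769… = 0.99391… → 0.994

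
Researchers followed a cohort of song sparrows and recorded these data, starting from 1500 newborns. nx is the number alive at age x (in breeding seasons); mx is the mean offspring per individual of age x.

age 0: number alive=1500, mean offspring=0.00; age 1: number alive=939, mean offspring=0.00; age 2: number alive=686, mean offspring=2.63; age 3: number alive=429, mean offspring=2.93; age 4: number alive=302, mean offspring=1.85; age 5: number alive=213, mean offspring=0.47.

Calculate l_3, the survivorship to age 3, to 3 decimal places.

0.286

l_3 = n_3/n_0 = 429/1500 = 0.286 → 0.286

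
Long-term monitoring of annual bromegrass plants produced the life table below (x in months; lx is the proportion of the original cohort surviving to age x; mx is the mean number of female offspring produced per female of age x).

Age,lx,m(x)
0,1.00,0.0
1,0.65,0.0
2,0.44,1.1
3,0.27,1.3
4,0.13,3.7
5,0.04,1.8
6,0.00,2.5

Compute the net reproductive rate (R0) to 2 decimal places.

lx·mx by age: 0, 0, 0.484, 0.351, 0.481, 0.072, 0
R0 = Σ lx·mx = 1.388 → 1.39

1.39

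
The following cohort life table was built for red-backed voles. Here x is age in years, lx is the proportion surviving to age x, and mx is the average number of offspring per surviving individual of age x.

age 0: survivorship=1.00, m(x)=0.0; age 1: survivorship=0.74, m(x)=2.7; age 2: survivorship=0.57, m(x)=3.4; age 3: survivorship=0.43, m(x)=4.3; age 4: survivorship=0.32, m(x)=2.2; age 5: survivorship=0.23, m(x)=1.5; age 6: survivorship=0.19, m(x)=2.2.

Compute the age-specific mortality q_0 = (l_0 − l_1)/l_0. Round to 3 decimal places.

0.260

q_0 = (l_0 − l_1) / l_0 = (1 − 0.74) / 1
     = 0.26 / 1 = 0.26 → 0.260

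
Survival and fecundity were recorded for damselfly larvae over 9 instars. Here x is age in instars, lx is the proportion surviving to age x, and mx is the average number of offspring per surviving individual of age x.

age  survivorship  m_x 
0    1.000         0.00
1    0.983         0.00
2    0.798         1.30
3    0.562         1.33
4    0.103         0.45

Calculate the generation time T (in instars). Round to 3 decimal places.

2.459

lx·mx: 0, 0, 1.0374, 0.74746, 0.04635 → R0 = 1.83121
x·lx·mx: 0, 0, 2.0748, 2.24238, 0.1854 → Σ = 4.50258
T = 4.50258 / 1.83121 = 2.4588… → 2.459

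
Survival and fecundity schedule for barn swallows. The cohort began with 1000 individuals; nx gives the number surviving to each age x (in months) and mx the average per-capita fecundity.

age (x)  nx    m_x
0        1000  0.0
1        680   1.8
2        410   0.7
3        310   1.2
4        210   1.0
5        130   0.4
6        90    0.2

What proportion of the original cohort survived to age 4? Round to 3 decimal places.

0.210

l_4 = n_4/n_0 = 210/1000 = 0.21 → 0.210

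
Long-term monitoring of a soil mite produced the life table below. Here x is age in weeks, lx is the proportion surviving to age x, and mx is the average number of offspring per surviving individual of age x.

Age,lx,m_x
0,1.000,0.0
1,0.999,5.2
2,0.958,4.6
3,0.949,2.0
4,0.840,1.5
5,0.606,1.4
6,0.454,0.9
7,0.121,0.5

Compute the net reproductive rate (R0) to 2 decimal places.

14.08

lx·mx by age: 0, 5.1948, 4.4068, 1.898, 1.26, 0.8484, 0.4086, 0.0605
R0 = Σ lx·mx = 14.0771 → 14.08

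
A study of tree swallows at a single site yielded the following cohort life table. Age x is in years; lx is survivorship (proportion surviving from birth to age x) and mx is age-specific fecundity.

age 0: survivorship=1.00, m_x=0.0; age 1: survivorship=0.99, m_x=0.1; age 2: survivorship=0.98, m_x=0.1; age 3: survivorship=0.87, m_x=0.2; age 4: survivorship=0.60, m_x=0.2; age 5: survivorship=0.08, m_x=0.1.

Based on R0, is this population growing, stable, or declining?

declining

R0 = Σ lx·mx = 0 + 0.099 + 0.098 + 0.174 + 0.12 + 0.008 = 0.499
R0 < 1, so the population is declining.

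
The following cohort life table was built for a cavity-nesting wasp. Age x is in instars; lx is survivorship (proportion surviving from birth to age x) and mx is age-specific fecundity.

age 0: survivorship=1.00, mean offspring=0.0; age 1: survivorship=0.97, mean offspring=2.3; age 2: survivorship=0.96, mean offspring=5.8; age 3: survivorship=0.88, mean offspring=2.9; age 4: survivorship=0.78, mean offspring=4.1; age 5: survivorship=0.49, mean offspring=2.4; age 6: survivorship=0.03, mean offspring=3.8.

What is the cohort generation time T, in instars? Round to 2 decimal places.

2.72

lx·mx: 0, 2.231, 5.568, 2.552, 3.198, 1.176, 0.114 → R0 = 14.839
x·lx·mx: 0, 2.231, 11.136, 7.656, 12.792, 5.88, 0.684 → Σ = 40.379
T = 40.379 / 14.839 = 2.72114… → 2.72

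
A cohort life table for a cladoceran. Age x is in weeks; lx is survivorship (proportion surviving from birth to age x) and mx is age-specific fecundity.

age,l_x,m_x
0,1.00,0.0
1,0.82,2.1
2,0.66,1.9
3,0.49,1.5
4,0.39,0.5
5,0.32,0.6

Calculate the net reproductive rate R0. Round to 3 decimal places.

4.098

lx·mx by age: 0, 1.722, 1.254, 0.735, 0.195, 0.192
R0 = Σ lx·mx = 4.098 → 4.098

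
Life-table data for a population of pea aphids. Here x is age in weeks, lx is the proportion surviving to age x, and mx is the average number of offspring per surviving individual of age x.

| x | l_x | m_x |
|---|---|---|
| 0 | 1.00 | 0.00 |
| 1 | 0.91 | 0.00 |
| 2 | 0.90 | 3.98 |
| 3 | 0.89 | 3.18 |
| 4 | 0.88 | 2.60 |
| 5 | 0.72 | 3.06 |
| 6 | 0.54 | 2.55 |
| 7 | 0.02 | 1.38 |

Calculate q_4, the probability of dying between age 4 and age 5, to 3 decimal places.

0.182

q_4 = (l_4 − l_5) / l_4 = (0.88 − 0.72) / 0.88
     = 0.16 / 0.88 = 0.181818… → 0.182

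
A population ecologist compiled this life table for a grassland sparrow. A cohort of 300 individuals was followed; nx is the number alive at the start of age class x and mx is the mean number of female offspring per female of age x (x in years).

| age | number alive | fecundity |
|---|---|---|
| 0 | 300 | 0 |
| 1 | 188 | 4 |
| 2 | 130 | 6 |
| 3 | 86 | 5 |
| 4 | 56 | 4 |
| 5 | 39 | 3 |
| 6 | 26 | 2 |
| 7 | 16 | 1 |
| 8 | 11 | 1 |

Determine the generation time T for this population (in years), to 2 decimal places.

2.35

lx = nx/n0 = nx/300: 1, 0.62667…, 0.43333…, 0.28667…, 0.18667…, 0.13, 0.08667…, 0.05333…, 0.03667…
lx·mx: 0, 2.506667…, 2.6…, 1.433333…, 0.746667…, 0.39, 0.173333…, 0.053333…, 0.036667… → R0 = 7.94…
x·lx·mx: 0, 2.506667…, 5.2…, 4.3…, 2.986667…, 1.95, 1.04…, 0.373333…, 0.293333… → Σ = 18.65…
T = 18.65… / 7.94… = 2.348866… → 2.35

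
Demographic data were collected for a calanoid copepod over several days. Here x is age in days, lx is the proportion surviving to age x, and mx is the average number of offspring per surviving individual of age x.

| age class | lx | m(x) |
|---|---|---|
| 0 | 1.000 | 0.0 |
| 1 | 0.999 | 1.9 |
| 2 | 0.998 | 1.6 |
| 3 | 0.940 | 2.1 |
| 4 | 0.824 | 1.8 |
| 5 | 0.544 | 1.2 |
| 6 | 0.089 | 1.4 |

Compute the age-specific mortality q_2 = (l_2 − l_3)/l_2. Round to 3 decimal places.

q_2 = (l_2 − l_3) / l_2 = (0.998 − 0.94) / 0.998
     = 0.058 / 0.998 = 0.058116… → 0.058

0.058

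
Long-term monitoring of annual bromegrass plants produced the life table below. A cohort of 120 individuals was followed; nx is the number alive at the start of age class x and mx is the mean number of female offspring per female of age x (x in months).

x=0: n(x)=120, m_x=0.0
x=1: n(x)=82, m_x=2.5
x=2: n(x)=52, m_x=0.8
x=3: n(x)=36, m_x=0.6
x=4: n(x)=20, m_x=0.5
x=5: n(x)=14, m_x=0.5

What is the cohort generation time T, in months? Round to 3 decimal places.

1.501

lx = nx/n0 = nx/120: 1, 0.68333…, 0.43333…, 0.3, 0.16667…, 0.11667…
lx·mx: 0, 1.708333…, 0.346667…, 0.18, 0.083333…, 0.058333… → R0 = 2.376667…
x·lx·mx: 0, 1.708333…, 0.693333…, 0.54, 0.333333…, 0.291667… → Σ = 3.566667…
T = 3.566667… / 2.376667… = 1.500701… → 1.501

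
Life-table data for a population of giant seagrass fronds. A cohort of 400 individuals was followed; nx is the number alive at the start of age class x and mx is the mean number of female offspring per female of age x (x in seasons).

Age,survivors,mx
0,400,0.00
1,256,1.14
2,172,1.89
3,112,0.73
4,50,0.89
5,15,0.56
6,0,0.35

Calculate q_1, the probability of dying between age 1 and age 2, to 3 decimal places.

lx = nx/n0 = nx/400: 1, 0.64, 0.43, 0.28, 0.125, 0.0375, 0
q_1 = (l_1 − l_2) / l_1 = (0.64 − 0.43) / 0.64
     = 0.21 / 0.64 = 0.328125 → 0.328

0.328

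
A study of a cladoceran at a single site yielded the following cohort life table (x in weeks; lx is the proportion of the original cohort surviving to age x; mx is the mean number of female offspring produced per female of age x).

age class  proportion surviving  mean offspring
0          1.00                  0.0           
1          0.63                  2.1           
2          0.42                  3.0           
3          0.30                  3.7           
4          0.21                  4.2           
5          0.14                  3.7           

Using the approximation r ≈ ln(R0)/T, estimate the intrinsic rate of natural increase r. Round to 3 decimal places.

R0 = Σ lx·mx = 0 + 1.323 + 1.26 + 1.11 + 0.882 + 0.518 = 5.093
Σ x·lx·mx = 13.291; T = 13.291/5.093 = 2.60966…
r ≈ ln(R0)/T = ln(5.093)/2.60966… = 0.62379… → 0.624

0.624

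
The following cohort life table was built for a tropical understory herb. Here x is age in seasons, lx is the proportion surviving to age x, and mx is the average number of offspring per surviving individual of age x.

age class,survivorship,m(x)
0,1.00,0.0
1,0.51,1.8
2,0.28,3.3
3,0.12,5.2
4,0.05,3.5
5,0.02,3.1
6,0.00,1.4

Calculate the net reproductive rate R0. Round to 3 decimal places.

2.703

lx·mx by age: 0, 0.918, 0.924, 0.624, 0.175, 0.062, 0
R0 = Σ lx·mx = 2.703 → 2.703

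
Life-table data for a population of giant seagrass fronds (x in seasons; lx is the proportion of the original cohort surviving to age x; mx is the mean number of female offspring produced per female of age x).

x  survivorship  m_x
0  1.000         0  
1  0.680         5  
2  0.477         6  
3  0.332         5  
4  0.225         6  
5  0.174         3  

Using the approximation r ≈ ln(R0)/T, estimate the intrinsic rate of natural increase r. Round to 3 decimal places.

1.011

R0 = Σ lx·mx = 0 + 3.4 + 2.862 + 1.66 + 1.35 + 0.522 = 9.794
Σ x·lx·mx = 22.114; T = 22.114/9.794 = 2.25791…
r ≈ ln(R0)/T = ln(9.794)/2.25791… = 1.01057… → 1.011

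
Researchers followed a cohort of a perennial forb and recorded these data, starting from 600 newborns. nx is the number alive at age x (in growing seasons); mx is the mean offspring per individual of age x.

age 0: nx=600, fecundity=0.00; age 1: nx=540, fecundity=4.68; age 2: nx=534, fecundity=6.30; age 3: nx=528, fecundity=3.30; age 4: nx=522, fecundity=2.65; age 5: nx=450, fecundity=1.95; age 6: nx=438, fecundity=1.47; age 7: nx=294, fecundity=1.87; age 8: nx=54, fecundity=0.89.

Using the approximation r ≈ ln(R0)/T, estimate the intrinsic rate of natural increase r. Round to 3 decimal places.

1.001

lx = nx/n0 = nx/600: 1, 0.9, 0.89, 0.88, 0.87, 0.75, 0.73, 0.49, 0.09
R0 = Σ lx·mx = 0 + 4.212 + 5.607 + 2.904 + 2.3055 + 1.4625 + 1.0731 + 0.9163 + 0.0801 = 18.5605
Σ x·lx·mx = 54.166; T = 54.166/18.5605 = 2.91835…
r ≈ ln(R0)/T = ln(18.5605)/2.91835… = 1.00092… → 1.001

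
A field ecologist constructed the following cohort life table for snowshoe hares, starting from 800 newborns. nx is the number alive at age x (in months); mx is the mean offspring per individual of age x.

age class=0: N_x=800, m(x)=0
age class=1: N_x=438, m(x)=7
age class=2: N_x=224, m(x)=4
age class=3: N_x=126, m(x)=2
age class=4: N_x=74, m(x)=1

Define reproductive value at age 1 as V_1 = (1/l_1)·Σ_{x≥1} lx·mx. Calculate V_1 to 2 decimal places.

9.79

lx = nx/n0 = nx/800: 1, 0.5475, 0.28, 0.1575, 0.0925
lx·mx for x ≥ 1: 3.8325, 1.12, 0.315, 0.0925 → sum = 5.36
V_1 = 5.36 / l_1 = 5.36 / 0.5475 = 9.789954… → 9.79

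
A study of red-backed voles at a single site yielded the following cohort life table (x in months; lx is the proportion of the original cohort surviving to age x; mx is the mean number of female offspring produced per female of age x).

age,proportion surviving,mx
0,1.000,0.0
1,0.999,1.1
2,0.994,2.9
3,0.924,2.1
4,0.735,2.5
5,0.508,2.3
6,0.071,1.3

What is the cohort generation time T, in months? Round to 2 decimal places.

lx·mx: 0, 1.0989, 2.8826, 1.9404, 1.8375, 1.1684, 0.0923 → R0 = 9.0201
x·lx·mx: 0, 1.0989, 5.7652, 5.8212, 7.35, 5.842, 0.5538 → Σ = 26.4311
T = 26.4311 / 9.0201 = 2.930245… → 2.93

2.93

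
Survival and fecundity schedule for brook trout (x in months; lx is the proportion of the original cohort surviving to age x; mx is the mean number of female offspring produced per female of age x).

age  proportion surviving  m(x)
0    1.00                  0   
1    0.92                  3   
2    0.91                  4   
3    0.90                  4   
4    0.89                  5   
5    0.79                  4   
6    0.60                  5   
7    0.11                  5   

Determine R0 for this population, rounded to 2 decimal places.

lx·mx by age: 0, 2.76, 3.64, 3.6, 4.45, 3.16, 3, 0.55
R0 = Σ lx·mx = 21.16 → 21.16

21.16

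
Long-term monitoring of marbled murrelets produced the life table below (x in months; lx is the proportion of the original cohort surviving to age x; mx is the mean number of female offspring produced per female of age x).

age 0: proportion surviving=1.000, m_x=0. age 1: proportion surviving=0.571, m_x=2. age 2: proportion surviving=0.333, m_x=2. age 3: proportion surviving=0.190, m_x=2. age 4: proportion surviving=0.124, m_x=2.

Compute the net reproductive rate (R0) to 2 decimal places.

2.44

lx·mx by age: 0, 1.142, 0.666, 0.38, 0.248
R0 = Σ lx·mx = 2.436 → 2.44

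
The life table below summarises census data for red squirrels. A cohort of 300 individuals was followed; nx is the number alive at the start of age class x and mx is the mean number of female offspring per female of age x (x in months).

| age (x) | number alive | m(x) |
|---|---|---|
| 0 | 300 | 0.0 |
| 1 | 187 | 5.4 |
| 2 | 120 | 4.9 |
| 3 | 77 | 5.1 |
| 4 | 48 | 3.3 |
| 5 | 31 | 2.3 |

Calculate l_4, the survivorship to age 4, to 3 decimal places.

0.160

l_4 = n_4/n_0 = 48/300 = 0.16 → 0.160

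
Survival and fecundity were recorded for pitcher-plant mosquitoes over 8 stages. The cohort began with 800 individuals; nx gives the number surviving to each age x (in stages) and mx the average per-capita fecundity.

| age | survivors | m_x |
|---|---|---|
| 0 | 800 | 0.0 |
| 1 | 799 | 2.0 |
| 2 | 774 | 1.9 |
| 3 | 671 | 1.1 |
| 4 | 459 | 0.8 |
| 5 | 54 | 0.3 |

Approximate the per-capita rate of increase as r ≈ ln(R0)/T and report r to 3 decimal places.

0.836

lx = nx/n0 = nx/800: 1, 0.99875, 0.9675, 0.83875, 0.57375, 0.0675
R0 = Σ lx·mx = 0 + 1.9975… + 1.83825 + 0.92263… + 0.459… + 0.02025 = 5.237625
Σ x·lx·mx = 10.379125; T = 10.379125/5.237625 = 1.98165…
r ≈ ln(R0)/T = ln(5.237625)/1.98165… = 0.8356… → 0.836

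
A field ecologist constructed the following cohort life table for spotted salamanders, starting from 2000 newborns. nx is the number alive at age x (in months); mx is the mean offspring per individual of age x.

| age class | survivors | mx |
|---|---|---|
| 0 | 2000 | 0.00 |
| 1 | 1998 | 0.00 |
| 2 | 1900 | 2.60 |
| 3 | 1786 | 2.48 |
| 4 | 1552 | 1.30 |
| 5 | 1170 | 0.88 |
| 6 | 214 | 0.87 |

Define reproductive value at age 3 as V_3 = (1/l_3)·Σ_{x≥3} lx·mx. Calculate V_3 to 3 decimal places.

4.290

lx = nx/n0 = nx/2000: 1, 0.999, 0.95, 0.893, 0.776, 0.585, 0.107
lx·mx for x ≥ 3: 2.21464, 1.0088, 0.5148, 0.09309 → sum = 3.83133
V_3 = 3.83133 / l_3 = 3.83133 / 0.893 = 4.290403… → 4.290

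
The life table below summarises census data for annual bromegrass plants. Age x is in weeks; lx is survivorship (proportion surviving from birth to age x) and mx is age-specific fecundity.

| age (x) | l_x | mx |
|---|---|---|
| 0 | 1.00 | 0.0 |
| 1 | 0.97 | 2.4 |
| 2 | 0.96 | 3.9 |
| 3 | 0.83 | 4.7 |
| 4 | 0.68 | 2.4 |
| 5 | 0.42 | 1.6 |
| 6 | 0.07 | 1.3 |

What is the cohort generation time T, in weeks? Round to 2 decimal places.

2.58

lx·mx: 0, 2.328, 3.744, 3.901, 1.632, 0.672, 0.091 → R0 = 12.368
x·lx·mx: 0, 2.328, 7.488, 11.703, 6.528, 3.36, 0.546 → Σ = 31.953
T = 31.953 / 12.368 = 2.583522… → 2.58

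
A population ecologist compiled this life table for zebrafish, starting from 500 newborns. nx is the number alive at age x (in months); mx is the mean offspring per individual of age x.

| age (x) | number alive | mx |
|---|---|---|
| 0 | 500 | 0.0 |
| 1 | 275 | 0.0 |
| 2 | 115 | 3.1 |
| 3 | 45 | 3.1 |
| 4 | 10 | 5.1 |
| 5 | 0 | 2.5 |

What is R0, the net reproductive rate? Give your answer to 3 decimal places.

1.094

lx = nx/n0 = nx/500: 1, 0.55, 0.23, 0.09, 0.02, 0
lx·mx by age: 0, 0, 0.713, 0.279, 0.102, 0
R0 = Σ lx·mx = 1.094 → 1.094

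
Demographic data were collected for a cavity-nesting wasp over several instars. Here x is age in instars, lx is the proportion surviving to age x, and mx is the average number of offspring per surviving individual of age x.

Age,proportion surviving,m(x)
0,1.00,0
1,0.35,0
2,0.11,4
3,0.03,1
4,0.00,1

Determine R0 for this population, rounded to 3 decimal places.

0.470

lx·mx by age: 0, 0, 0.44, 0.03, 0
R0 = Σ lx·mx = 0.47 → 0.470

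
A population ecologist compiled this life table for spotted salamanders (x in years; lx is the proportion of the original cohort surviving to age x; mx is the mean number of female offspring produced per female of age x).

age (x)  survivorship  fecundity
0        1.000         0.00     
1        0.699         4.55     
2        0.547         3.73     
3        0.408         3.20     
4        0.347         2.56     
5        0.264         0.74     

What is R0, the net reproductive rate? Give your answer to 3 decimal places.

lx·mx by age: 0, 3.18045, 2.04031, 1.3056, 0.88832, 0.19536
R0 = Σ lx·mx = 7.61004 → 7.610

7.610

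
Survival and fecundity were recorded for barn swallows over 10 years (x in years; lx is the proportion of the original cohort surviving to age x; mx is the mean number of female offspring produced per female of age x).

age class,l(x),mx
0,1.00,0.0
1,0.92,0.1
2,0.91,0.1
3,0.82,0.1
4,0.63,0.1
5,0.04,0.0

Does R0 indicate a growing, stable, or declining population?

declining

R0 = Σ lx·mx = 0 + 0.092 + 0.091 + 0.082 + 0.063 + 0 = 0.328
R0 < 1, so the population is declining.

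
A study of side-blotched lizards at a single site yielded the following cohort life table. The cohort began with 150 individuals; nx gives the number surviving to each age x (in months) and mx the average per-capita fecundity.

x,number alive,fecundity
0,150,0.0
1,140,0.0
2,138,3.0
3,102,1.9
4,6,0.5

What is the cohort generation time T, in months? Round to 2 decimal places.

lx = nx/n0 = nx/150: 1, 0.93333…, 0.92, 0.68, 0.04
lx·mx: 0, 0, 2.76, 1.292, 0.02 → R0 = 4.072…
x·lx·mx: 0, 0, 5.52, 3.876, 0.08 → Σ = 9.476…
T = 9.476… / 4.072… = 2.327112… → 2.33

2.33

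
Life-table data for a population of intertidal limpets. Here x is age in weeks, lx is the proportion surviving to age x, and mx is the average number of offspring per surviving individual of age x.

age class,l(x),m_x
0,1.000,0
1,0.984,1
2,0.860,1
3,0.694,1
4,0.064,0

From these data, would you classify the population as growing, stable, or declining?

R0 = Σ lx·mx = 0 + 0.984 + 0.86 + 0.694 + 0 = 2.538
R0 > 1, so the population is growing.

growing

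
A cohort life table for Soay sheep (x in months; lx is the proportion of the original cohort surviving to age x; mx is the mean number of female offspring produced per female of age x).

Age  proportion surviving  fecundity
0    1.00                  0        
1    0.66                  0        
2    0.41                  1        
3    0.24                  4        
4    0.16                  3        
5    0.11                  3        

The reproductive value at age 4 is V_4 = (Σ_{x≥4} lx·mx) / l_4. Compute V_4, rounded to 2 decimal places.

lx·mx for x ≥ 4: 0.48, 0.33 → sum = 0.81
V_4 = 0.81 / l_4 = 0.81 / 0.16 = 5.0625 → 5.06

5.06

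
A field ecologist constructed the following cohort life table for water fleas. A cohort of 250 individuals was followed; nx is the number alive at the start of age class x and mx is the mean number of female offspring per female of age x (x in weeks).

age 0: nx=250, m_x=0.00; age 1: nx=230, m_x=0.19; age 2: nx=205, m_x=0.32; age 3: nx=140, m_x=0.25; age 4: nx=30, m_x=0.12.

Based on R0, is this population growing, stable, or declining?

declining

lx = nx/n0 = nx/250: 1, 0.92, 0.82, 0.56, 0.12
R0 = Σ lx·mx = 0 + 0.1748 + 0.2624 + 0.14 + 0.0144 = 0.5916
R0 < 1, so the population is declining.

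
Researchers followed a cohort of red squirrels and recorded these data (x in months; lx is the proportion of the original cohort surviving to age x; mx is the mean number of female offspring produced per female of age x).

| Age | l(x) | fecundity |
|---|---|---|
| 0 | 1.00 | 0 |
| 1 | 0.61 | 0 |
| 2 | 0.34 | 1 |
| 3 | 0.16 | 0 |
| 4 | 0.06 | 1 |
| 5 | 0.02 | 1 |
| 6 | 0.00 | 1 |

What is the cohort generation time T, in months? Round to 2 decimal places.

lx·mx: 0, 0, 0.34, 0, 0.06, 0.02, 0 → R0 = 0.42
x·lx·mx: 0, 0, 0.68, 0, 0.24, 0.1, 0 → Σ = 1.02
T = 1.02 / 0.42 = 2.428571… → 2.43

2.43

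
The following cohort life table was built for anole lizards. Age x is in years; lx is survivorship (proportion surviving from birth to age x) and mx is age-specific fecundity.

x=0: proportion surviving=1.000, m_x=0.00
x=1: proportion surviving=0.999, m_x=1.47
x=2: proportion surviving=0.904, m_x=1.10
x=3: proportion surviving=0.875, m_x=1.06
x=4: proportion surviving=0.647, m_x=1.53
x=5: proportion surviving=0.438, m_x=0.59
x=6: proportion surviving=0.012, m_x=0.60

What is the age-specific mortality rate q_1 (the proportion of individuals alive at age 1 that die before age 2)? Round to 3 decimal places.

0.095

q_1 = (l_1 − l_2) / l_1 = (0.999 − 0.904) / 0.999
     = 0.095 / 0.999 = 0.095095… → 0.095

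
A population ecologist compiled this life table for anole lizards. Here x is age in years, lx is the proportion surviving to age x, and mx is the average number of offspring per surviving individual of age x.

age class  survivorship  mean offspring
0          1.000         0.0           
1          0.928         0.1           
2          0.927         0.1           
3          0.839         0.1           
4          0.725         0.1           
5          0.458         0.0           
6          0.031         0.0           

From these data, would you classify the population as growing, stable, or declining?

declining

R0 = Σ lx·mx = 0 + 0.0928 + 0.0927 + 0.0839 + 0.0725 + 0 + 0 = 0.3419
R0 < 1, so the population is declining.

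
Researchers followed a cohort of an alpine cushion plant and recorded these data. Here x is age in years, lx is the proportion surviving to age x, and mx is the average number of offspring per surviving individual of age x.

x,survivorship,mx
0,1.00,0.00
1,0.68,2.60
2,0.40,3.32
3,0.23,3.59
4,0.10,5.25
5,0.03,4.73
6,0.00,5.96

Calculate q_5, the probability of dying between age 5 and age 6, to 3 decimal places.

q_5 = (l_5 − l_6) / l_5 = (0.03 − 0) / 0.03
     = 0.03 / 0.03 = 1 → 1.000

1.000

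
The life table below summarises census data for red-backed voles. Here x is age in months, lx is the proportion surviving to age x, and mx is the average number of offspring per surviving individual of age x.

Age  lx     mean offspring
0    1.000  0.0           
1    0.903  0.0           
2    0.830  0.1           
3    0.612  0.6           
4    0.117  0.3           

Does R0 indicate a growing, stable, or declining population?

R0 = Σ lx·mx = 0 + 0 + 0.083 + 0.3672 + 0.0351 = 0.4853
R0 < 1, so the population is declining.

declining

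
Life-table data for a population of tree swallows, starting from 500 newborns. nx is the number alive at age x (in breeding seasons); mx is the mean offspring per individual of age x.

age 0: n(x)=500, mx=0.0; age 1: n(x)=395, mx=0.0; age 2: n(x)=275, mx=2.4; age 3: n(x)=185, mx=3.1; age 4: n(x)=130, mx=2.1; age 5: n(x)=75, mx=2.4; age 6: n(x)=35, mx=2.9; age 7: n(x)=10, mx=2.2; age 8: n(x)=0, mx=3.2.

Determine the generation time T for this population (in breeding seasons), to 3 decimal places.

lx = nx/n0 = nx/500: 1, 0.79, 0.55, 0.37, 0.26, 0.15, 0.07, 0.02, 0
lx·mx: 0, 0, 1.32, 1.147, 0.546, 0.36, 0.203, 0.044, 0 → R0 = 3.62
x·lx·mx: 0, 0, 2.64, 3.441, 2.184, 1.8, 1.218, 0.308, 0 → Σ = 11.591
T = 11.591 / 3.62 = 3.201934… → 3.202

3.202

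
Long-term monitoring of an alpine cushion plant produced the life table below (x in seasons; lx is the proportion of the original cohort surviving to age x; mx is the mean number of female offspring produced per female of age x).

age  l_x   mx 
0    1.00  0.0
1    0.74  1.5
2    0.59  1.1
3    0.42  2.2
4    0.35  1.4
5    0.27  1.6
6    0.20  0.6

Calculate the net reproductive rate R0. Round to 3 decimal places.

3.725

lx·mx by age: 0, 1.11, 0.649, 0.924, 0.49, 0.432, 0.12
R0 = Σ lx·mx = 3.725 → 3.725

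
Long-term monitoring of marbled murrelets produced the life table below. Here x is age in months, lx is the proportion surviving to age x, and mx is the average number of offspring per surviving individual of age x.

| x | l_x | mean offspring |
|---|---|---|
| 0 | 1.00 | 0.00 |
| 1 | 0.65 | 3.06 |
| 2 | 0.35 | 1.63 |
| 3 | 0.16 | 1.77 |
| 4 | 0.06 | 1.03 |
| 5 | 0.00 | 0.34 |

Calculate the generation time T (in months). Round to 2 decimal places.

lx·mx: 0, 1.989, 0.5705, 0.2832, 0.0618, 0 → R0 = 2.9045
x·lx·mx: 0, 1.989, 1.141, 0.8496, 0.2472, 0 → Σ = 4.2268
T = 4.2268 / 2.9045 = 1.455259… → 1.46

1.46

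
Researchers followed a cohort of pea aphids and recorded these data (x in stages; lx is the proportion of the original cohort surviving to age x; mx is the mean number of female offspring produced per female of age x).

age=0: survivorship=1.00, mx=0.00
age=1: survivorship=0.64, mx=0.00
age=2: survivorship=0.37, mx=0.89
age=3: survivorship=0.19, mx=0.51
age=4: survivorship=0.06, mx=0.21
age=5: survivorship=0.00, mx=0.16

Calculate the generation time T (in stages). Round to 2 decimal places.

lx·mx: 0, 0, 0.3293, 0.0969, 0.0126, 0 → R0 = 0.4388
x·lx·mx: 0, 0, 0.6586, 0.2907, 0.0504, 0 → Σ = 0.9997
T = 0.9997 / 0.4388 = 2.278259… → 2.28

2.28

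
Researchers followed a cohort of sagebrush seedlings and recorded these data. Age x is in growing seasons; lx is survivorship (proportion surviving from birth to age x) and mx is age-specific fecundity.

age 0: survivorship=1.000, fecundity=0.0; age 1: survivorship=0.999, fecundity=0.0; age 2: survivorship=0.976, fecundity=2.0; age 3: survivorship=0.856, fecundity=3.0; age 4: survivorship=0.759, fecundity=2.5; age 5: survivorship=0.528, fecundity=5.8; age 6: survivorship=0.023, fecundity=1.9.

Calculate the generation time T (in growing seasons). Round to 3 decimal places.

3.651

lx·mx: 0, 0, 1.952, 2.568, 1.8975, 3.0624, 0.0437 → R0 = 9.5236
x·lx·mx: 0, 0, 3.904, 7.704, 7.59, 15.312, 0.2622 → Σ = 34.7722
T = 34.7722 / 9.5236 = 3.651161… → 3.651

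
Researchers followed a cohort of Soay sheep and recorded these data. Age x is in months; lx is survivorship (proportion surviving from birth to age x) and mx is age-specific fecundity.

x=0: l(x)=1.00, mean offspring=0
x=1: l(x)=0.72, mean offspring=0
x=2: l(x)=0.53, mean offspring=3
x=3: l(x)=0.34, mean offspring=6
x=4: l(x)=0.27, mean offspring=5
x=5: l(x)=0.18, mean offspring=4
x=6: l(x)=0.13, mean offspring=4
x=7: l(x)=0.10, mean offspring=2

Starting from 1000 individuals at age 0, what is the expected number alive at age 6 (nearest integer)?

Expected survivors = N0 · l_6 = 1000 × 0.13 = 130 → 130

130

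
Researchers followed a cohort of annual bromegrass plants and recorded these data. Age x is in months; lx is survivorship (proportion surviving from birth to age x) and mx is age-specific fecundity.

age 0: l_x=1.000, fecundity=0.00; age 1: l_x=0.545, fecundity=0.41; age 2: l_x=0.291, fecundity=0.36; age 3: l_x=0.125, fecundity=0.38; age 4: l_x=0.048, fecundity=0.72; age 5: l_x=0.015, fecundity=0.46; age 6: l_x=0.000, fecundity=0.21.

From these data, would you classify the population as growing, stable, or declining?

declining

R0 = Σ lx·mx = 0 + 0.22345 + 0.10476 + 0.0475 + 0.03456 + 0.0069 + 0 = 0.41717
R0 < 1, so the population is declining.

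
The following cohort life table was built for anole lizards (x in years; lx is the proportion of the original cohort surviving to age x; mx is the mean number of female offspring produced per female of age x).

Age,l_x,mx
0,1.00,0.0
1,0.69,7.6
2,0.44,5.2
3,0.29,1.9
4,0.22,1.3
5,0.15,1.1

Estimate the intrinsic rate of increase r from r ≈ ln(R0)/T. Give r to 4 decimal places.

1.3612

R0 = Σ lx·mx = 0 + 5.244 + 2.288 + 0.551 + 0.286 + 0.165 = 8.534
Σ x·lx·mx = 13.442; T = 13.442/8.534 = 1.57511…
r ≈ ln(R0)/T = ln(8.534)/1.57511… = 1.361211… → 1.3612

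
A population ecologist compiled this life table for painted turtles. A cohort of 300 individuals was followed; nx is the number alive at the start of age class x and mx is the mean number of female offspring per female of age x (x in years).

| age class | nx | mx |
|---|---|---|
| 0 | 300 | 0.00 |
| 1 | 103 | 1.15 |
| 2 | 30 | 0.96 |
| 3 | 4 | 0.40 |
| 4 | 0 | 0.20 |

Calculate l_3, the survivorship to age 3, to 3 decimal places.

0.013

l_3 = n_3/n_0 = 4/300 = 0.013333… → 0.013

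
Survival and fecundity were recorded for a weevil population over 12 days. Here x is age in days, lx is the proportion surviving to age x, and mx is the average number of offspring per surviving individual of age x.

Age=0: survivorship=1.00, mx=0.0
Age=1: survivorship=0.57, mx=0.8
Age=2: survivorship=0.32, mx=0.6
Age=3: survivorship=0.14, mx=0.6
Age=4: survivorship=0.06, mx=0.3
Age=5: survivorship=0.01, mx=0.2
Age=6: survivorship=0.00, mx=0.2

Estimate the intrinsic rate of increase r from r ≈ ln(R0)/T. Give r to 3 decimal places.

R0 = Σ lx·mx = 0 + 0.456 + 0.192 + 0.084 + 0.018 + 0.002 + 0 = 0.752
Σ x·lx·mx = 1.174; T = 1.174/0.752 = 1.56117…
r ≈ ln(R0)/T = ln(0.752)/1.56117… = -0.18257… → -0.183

-0.183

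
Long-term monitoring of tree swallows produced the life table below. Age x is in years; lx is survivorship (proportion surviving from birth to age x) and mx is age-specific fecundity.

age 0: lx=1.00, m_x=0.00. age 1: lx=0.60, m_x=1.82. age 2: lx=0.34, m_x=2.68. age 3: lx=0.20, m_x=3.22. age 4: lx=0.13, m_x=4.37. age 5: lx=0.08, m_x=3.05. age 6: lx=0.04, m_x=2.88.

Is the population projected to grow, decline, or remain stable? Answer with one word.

growing

R0 = Σ lx·mx = 0 + 1.092 + 0.9112 + 0.644 + 0.5681 + 0.244 + 0.1152 = 3.5745
R0 > 1, so the population is growing.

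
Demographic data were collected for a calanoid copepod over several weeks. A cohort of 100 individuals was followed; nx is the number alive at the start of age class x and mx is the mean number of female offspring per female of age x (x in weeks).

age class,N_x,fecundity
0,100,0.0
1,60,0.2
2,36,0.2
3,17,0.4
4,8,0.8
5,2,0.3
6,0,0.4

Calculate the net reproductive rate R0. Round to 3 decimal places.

lx = nx/n0 = nx/100: 1, 0.6, 0.36, 0.17, 0.08, 0.02, 0
lx·mx by age: 0, 0.12, 0.072, 0.068, 0.064, 0.006, 0
R0 = Σ lx·mx = 0.33 → 0.330

0.330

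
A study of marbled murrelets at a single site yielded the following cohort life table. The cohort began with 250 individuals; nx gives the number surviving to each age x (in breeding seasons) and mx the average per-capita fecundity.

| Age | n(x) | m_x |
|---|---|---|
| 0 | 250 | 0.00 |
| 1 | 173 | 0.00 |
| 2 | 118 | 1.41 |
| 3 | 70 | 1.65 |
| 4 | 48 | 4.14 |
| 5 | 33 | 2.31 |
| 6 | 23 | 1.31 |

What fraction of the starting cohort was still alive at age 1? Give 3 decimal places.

l_1 = n_1/n_0 = 173/250 = 0.692 → 0.692

0.692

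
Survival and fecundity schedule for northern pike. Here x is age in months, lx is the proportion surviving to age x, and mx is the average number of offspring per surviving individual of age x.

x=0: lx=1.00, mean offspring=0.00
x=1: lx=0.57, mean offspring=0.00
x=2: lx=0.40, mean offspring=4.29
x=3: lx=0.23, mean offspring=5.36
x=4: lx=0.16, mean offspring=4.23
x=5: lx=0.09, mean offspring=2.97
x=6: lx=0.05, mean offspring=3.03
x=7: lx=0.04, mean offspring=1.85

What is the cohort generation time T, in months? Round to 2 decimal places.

lx·mx: 0, 0, 1.716, 1.2328, 0.6768, 0.2673, 0.1515, 0.074 → R0 = 4.1184
x·lx·mx: 0, 0, 3.432, 3.6984, 2.7072, 1.3365, 0.909, 0.518 → Σ = 12.6011
T = 12.6011 / 4.1184 = 3.059708… → 3.06

3.06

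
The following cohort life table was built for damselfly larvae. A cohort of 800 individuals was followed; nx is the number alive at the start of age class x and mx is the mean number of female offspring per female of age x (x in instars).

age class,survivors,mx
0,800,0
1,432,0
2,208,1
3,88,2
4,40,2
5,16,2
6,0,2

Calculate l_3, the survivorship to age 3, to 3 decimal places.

l_3 = n_3/n_0 = 88/800 = 0.11 → 0.110

0.110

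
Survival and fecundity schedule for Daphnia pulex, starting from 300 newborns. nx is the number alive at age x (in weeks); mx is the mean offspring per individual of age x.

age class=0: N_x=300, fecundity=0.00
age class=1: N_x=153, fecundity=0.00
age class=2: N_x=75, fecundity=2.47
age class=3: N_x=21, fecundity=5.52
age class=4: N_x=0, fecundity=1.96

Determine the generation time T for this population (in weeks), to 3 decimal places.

lx = nx/n0 = nx/300: 1, 0.51, 0.25, 0.07, 0
lx·mx: 0, 0, 0.6175, 0.3864, 0 → R0 = 1.0039
x·lx·mx: 0, 0, 1.235, 1.1592, 0 → Σ = 2.3942
T = 2.3942 / 1.0039 = 2.384899… → 2.385

2.385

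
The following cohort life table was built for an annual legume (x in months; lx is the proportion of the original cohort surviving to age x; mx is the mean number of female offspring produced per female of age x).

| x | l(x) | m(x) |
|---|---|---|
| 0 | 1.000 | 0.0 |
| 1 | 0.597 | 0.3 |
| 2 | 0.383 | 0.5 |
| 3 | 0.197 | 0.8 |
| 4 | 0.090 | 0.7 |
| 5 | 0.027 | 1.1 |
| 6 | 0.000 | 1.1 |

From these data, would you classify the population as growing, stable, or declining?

declining

R0 = Σ lx·mx = 0 + 0.1791 + 0.1915 + 0.1576 + 0.063 + 0.0297 + 0 = 0.6209
R0 < 1, so the population is declining.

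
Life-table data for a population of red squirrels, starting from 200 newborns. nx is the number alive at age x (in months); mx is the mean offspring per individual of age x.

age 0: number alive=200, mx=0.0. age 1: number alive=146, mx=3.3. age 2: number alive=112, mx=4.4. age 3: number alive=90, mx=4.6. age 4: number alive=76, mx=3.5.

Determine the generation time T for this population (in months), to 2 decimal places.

2.28

lx = nx/n0 = nx/200: 1, 0.73, 0.56, 0.45, 0.38
lx·mx: 0, 2.409, 2.464, 2.07, 1.33 → R0 = 8.273
x·lx·mx: 0, 2.409, 4.928, 6.21, 5.32 → Σ = 18.867
T = 18.867 / 8.273 = 2.280551… → 2.28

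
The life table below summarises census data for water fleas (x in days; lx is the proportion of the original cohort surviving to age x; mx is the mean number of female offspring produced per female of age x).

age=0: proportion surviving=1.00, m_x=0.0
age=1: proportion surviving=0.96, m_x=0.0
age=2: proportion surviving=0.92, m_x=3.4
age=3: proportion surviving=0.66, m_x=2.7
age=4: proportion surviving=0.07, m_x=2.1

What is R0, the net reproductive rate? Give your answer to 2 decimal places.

lx·mx by age: 0, 0, 3.128, 1.782, 0.147
R0 = Σ lx·mx = 5.057 → 5.06

5.06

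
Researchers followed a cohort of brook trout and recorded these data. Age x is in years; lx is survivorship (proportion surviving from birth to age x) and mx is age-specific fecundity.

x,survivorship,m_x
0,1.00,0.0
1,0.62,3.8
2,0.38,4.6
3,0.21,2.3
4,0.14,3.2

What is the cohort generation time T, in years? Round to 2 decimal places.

lx·mx: 0, 2.356, 1.748, 0.483, 0.448 → R0 = 5.035
x·lx·mx: 0, 2.356, 3.496, 1.449, 1.792 → Σ = 9.093
T = 9.093 / 5.035 = 1.805958… → 1.81

1.81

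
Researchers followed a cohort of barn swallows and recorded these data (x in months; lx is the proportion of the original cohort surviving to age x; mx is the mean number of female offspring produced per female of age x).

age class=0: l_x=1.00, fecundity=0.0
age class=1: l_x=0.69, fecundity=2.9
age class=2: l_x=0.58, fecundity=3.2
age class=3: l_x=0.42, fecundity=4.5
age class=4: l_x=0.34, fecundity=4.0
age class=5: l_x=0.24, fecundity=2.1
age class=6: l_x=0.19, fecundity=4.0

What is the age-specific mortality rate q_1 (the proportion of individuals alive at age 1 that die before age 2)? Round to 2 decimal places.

q_1 = (l_1 − l_2) / l_1 = (0.69 − 0.58) / 0.69
     = 0.11 / 0.69 = 0.15942… → 0.16

0.16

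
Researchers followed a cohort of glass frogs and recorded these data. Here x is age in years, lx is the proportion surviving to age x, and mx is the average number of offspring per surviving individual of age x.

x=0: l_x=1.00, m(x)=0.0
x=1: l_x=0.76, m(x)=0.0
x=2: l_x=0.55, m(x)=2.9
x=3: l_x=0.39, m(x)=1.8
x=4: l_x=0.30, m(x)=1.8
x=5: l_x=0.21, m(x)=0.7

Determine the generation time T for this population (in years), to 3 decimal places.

2.745

lx·mx: 0, 0, 1.595, 0.702, 0.54, 0.147 → R0 = 2.984
x·lx·mx: 0, 0, 3.19, 2.106, 2.16, 0.735 → Σ = 8.191
T = 8.191 / 2.984 = 2.744973… → 2.745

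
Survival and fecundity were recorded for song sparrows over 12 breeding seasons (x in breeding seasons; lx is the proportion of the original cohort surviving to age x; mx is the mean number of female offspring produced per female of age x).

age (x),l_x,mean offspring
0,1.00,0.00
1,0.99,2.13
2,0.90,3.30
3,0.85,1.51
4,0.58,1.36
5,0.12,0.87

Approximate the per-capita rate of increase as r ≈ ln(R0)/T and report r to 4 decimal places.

R0 = Σ lx·mx = 0 + 2.1087 + 2.97 + 1.2835 + 0.7888 + 0.1044 = 7.2554
Σ x·lx·mx = 15.5764; T = 15.5764/7.2554 = 2.14687…
r ≈ ln(R0)/T = ln(7.2554)/2.14687… = 0.923086… → 0.9231

0.9231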